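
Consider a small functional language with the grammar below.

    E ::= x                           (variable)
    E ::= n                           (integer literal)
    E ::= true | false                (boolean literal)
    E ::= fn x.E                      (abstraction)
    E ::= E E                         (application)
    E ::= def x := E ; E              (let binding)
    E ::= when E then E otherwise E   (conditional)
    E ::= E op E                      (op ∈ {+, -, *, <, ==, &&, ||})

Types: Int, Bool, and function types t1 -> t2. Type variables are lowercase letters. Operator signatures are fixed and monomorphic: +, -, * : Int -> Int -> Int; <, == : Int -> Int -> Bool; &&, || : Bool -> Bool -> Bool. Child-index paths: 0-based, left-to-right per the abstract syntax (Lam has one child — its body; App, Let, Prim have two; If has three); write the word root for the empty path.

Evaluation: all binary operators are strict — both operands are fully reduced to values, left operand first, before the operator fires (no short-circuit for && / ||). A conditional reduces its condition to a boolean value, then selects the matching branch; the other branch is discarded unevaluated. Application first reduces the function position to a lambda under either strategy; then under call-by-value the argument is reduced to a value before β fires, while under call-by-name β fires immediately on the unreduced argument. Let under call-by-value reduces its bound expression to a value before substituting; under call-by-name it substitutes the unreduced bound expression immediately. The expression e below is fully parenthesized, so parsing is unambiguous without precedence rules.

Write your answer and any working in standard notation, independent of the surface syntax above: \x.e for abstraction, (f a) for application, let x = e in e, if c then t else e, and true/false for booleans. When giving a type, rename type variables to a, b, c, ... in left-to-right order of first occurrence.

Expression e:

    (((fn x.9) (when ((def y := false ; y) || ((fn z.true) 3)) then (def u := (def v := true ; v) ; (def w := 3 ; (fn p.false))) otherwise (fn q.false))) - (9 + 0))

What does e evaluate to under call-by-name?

Trace:
step 0: (((\x.9) (if ((let y = false in y) || ((\z.true) 3)) then (let u = (let v = true in v) in (let w = 3 in (\p.false))) else (\q.false))) - (9 + 0))
step 1: [beta@0] (9 - (9 + 0))
step 2: [delta@1] (9 - 9)
step 3: [delta@root] 0

Answer: 0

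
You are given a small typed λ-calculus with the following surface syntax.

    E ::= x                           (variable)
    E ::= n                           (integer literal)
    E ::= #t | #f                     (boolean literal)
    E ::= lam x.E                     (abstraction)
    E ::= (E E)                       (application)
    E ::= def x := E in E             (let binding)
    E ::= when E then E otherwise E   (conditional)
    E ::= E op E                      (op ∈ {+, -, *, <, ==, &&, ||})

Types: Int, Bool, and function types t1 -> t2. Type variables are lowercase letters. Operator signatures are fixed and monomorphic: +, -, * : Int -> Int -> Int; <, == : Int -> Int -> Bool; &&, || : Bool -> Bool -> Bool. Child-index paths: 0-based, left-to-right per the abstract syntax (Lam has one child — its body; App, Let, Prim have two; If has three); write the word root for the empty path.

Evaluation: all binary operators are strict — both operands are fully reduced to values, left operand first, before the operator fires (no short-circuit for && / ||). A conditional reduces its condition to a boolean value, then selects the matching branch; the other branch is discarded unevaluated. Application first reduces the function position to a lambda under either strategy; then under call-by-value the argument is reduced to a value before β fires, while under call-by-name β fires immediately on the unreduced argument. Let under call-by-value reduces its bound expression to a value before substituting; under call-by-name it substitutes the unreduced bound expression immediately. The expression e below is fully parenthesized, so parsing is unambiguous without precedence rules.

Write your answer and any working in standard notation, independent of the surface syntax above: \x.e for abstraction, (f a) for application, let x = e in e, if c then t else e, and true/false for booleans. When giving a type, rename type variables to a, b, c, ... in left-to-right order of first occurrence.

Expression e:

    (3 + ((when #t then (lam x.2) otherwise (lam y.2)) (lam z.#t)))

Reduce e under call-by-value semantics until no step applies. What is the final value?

Answer: 5

Trace:
step 0: (3 + ((if true then (\x.2) else (\y.2)) (\z.true)))
step 1: [if@1.0] (3 + ((\x.2) (\z.true)))
step 2: [beta@1] (3 + 2)
step 3: [delta@root] 5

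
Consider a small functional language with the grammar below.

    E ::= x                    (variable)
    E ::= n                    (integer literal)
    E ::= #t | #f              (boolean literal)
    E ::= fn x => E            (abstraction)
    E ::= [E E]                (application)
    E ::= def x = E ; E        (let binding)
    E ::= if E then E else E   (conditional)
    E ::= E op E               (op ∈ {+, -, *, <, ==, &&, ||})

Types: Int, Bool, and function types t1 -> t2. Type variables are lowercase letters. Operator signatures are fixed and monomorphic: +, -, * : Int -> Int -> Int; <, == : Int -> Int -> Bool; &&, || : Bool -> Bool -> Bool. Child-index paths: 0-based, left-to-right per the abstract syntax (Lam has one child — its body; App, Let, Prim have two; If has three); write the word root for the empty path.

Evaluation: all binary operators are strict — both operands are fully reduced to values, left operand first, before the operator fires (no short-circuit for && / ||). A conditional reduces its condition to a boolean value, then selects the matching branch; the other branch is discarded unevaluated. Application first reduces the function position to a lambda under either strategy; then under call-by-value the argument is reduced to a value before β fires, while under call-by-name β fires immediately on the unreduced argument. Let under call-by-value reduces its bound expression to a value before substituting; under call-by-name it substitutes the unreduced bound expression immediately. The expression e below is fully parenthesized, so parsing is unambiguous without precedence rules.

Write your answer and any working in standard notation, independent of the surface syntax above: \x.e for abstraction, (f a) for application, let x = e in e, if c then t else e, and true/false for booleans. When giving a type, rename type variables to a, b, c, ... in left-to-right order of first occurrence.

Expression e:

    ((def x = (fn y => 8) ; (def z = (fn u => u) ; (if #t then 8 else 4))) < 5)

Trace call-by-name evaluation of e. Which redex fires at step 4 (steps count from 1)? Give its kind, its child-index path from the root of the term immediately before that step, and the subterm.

Answer: delta at root : (8 < 5)

Trace:
step 0: ((let x = (\y.8) in (let z = (\u.u) in (if true then 8 else 4))) < 5)
step 1: [let@0] ((let z = (\u.u) in (if true then 8 else 4)) < 5)
step 2: [let@0] ((if true then 8 else 4) < 5)
step 3: [if@0] (8 < 5)
step 4: [delta@root] false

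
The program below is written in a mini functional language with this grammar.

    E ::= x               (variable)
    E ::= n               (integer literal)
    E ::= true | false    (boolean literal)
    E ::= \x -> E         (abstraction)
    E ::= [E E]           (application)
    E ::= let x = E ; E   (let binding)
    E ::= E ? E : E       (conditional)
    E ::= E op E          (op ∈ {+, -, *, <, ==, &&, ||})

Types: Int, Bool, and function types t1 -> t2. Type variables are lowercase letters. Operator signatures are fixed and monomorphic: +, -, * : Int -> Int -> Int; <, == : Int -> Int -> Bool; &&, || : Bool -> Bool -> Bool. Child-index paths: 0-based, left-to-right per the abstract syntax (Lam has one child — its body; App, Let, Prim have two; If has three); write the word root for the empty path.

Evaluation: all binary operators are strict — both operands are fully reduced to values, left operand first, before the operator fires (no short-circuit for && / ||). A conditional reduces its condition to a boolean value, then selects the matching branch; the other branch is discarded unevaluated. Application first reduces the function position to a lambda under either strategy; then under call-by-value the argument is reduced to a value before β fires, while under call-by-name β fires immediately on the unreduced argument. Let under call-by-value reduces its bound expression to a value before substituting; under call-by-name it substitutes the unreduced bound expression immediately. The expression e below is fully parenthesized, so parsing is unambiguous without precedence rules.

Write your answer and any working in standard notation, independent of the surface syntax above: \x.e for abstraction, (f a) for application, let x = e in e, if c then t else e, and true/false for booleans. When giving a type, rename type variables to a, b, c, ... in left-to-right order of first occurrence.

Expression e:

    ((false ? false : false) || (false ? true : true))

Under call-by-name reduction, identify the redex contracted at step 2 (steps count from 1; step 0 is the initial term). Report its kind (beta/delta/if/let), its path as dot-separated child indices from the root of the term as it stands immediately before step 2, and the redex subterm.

Derivation:
step 0: ((if false then false else false) || (if false then true else true))
step 1: [if@0] (false || (if false then true else true))
step 2: [if@1] (false || true)

Answer: if at 1 : (if false then true else true)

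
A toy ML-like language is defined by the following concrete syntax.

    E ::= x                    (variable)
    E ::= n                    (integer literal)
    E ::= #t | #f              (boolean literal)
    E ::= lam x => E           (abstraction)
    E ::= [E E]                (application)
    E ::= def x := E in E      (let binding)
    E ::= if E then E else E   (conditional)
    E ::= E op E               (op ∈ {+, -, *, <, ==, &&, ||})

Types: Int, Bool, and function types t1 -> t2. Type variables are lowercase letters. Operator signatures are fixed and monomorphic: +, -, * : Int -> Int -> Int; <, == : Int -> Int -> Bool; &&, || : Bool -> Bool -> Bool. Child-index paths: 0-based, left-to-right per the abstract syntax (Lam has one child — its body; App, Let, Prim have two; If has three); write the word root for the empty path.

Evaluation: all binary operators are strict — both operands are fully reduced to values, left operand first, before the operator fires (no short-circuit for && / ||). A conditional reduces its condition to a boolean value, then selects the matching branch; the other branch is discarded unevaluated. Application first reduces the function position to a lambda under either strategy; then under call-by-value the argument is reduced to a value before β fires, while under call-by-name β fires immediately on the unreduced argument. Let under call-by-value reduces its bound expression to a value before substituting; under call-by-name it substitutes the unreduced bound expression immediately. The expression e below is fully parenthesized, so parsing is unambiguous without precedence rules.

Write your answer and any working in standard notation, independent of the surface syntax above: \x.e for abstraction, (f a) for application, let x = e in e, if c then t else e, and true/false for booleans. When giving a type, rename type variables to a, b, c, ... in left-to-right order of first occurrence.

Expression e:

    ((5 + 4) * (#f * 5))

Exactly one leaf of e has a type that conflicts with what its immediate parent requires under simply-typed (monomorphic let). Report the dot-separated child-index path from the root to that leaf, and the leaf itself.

Derivation:
  unify Int ~ Int
  unify Int ~ Int
  unify Int ~ Int
  unify Bool ~ Int
  FAIL: mismatch Bool ~ Int

Answer: 1.0 : false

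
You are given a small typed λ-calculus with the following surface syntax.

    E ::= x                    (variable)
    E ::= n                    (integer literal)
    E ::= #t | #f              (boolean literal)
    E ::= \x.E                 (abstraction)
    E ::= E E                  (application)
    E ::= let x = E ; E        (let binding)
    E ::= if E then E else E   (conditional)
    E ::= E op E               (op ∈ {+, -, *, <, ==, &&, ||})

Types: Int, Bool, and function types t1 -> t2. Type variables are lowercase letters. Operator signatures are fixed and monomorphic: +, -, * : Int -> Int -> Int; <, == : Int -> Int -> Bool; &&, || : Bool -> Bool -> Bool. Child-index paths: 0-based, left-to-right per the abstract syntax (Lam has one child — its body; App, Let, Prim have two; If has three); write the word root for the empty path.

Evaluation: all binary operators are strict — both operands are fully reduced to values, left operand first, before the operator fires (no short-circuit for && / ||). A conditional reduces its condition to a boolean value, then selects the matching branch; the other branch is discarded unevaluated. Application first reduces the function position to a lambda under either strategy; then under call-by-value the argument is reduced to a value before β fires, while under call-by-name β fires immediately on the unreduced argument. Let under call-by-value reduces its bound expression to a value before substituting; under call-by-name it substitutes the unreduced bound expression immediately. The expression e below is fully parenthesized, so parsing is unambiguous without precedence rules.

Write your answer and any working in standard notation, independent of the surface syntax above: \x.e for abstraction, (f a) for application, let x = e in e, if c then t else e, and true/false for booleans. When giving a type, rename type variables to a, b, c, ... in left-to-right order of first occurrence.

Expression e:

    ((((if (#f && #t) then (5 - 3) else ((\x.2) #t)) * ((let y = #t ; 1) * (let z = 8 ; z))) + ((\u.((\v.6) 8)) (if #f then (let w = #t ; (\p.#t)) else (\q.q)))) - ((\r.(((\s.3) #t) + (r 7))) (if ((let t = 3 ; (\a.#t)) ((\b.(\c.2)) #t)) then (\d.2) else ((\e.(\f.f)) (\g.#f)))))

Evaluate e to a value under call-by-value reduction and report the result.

Trace:
step 0: ((((if (false && true) then (5 - 3) else ((\x.2) true)) * ((let y = true in 1) * (let z = 8 in z))) + ((\u.((\v.6) 8)) (if false then (let w = true in (\p.true)) else (\q.q)))) - ((\r.(((\s.3) true) + (r 7))) (if ((let t = 3 in (\a.true)) ((\b.(\c.2)) true)) then (\d.2) else ((\e.(\f.f)) (\g.false)))))
step 1: [delta@0.0.0.0] ((((if false then (5 - 3) else ((\x.2) true)) * ((let y = true in 1) * (let z = 8 in z))) + ((\u.((\v.6) 8)) (if false then (let w = true in (\p.true)) else (\q.q)))) - ((\r.(((\s.3) true) + (r 7))) (if ((let t = 3 in (\a.true)) ((\b.(\c.2)) true)) then (\d.2) else ((\e.(\f.f)) (\g.false)))))
step 2: [if@0.0.0] (((((\x.2) true) * ((let y = true in 1) * (let z = 8 in z))) + ((\u.((\v.6) 8)) (if false then (let w = true in (\p.true)) else (\q.q)))) - ((\r.(((\s.3) true) + (r 7))) (if ((let t = 3 in (\a.true)) ((\b.(\c.2)) true)) then (\d.2) else ((\e.(\f.f)) (\g.false)))))
step 3: [beta@0.0.0] (((2 * ((let y = true in 1) * (let z = 8 in z))) + ((\u.((\v.6) 8)) (if false then (let w = true in (\p.true)) else (\q.q)))) - ((\r.(((\s.3) true) + (r 7))) (if ((let t = 3 in (\a.true)) ((\b.(\c.2)) true)) then (\d.2) else ((\e.(\f.f)) (\g.false)))))
step 4: [let@0.0.1.0] (((2 * (1 * (let z = 8 in z))) + ((\u.((\v.6) 8)) (if false then (let w = true in (\p.true)) else (\q.q)))) - ((\r.(((\s.3) true) + (r 7))) (if ((let t = 3 in (\a.true)) ((\b.(\c.2)) true)) then (\d.2) else ((\e.(\f.f)) (\g.false)))))
step 5: [let@0.0.1.1] (((2 * (1 * 8)) + ((\u.((\v.6) 8)) (if false then (let w = true in (\p.true)) else (\q.q)))) - ((\r.(((\s.3) true) + (r 7))) (if ((let t = 3 in (\a.true)) ((\b.(\c.2)) true)) then (\d.2) else ((\e.(\f.f)) (\g.false)))))
step 6: [delta@0.0.1] (((2 * 8) + ((\u.((\v.6) 8)) (if false then (let w = true in (\p.true)) else (\q.q)))) - ((\r.(((\s.3) true) + (r 7))) (if ((let t = 3 in (\a.true)) ((\b.(\c.2)) true)) then (\d.2) else ((\e.(\f.f)) (\g.false)))))
step 7: [delta@0.0] ((16 + ((\u.((\v.6) 8)) (if false then (let w = true in (\p.true)) else (\q.q)))) - ((\r.(((\s.3) true) + (r 7))) (if ((let t = 3 in (\a.true)) ((\b.(\c.2)) true)) then (\d.2) else ((\e.(\f.f)) (\g.false)))))
step 8: [if@0.1.1] ((16 + ((\u.((\v.6) 8)) (\q.q))) - ((\r.(((\s.3) true) + (r 7))) (if ((let t = 3 in (\a.true)) ((\b.(\c.2)) true)) then (\d.2) else ((\e.(\f.f)) (\g.false)))))
step 9: [beta@0.1] ((16 + ((\v.6) 8)) - ((\r.(((\s.3) true) + (r 7))) (if ((let t = 3 in (\a.true)) ((\b.(\c.2)) true)) then (\d.2) else ((\e.(\f.f)) (\g.false)))))
step 10: [beta@0.1] ((16 + 6) - ((\r.(((\s.3) true) + (r 7))) (if ((let t = 3 in (\a.true)) ((\b.(\c.2)) true)) then (\d.2) else ((\e.(\f.f)) (\g.false)))))
step 11: [delta@0] (22 - ((\r.(((\s.3) true) + (r 7))) (if ((let t = 3 in (\a.true)) ((\b.(\c.2)) true)) then (\d.2) else ((\e.(\f.f)) (\g.false)))))
step 12: [let@1.1.0.0] (22 - ((\r.(((\s.3) true) + (r 7))) (if ((\a.true) ((\b.(\c.2)) true)) then (\d.2) else ((\e.(\f.f)) (\g.false)))))
step 13: [beta@1.1.0.1] (22 - ((\r.(((\s.3) true) + (r 7))) (if ((\a.true) (\c.2)) then (\d.2) else ((\e.(\f.f)) (\g.false)))))
step 14: [beta@1.1.0] (22 - ((\r.(((\s.3) true) + (r 7))) (if true then (\d.2) else ((\e.(\f.f)) (\g.false)))))
step 15: [if@1.1] (22 - ((\r.(((\s.3) true) + (r 7))) (\d.2)))
step 16: [beta@1] (22 - (((\s.3) true) + ((\d.2) 7)))
step 17: [beta@1.0] (22 - (3 + ((\d.2) 7)))
step 18: [beta@1.1] (22 - (3 + 2))
step 19: [delta@1] (22 - 5)
step 20: [delta@root] 17

Answer: 17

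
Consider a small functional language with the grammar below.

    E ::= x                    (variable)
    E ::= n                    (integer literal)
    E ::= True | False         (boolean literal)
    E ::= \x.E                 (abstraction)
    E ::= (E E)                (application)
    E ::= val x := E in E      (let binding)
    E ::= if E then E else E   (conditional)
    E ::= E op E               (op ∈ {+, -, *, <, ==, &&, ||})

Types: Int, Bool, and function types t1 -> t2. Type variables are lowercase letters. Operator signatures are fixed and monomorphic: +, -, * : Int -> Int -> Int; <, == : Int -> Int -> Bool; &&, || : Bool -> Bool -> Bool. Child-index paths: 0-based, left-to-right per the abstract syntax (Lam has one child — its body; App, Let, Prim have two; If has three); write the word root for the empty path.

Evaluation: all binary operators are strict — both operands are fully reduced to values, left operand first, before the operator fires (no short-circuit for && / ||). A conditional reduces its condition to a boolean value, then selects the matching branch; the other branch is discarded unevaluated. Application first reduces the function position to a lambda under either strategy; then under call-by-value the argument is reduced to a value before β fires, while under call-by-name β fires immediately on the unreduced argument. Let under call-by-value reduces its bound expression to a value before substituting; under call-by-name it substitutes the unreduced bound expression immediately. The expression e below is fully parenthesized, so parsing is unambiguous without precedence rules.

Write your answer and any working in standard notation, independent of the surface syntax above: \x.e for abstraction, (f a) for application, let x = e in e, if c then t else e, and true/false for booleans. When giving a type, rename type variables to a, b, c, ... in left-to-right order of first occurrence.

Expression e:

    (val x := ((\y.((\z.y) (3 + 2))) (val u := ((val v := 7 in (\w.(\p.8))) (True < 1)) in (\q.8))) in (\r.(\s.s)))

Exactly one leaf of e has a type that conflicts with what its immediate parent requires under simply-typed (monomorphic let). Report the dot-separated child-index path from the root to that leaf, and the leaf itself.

Working:
y : a
\z._ : b -> a
  unify Int ~ Int
  unify Int ~ Int
  unify b -> a ~ Int -> c
  unify b ~ Int
  unify a ~ c
_ _ : c
\y._ : c -> c
let v : Int
\p._ : e -> Int
\w._ : d -> e -> Int
  unify Bool ~ Int
  FAIL: mismatch Bool ~ Int

Answer: 0.1.0.1.0 : true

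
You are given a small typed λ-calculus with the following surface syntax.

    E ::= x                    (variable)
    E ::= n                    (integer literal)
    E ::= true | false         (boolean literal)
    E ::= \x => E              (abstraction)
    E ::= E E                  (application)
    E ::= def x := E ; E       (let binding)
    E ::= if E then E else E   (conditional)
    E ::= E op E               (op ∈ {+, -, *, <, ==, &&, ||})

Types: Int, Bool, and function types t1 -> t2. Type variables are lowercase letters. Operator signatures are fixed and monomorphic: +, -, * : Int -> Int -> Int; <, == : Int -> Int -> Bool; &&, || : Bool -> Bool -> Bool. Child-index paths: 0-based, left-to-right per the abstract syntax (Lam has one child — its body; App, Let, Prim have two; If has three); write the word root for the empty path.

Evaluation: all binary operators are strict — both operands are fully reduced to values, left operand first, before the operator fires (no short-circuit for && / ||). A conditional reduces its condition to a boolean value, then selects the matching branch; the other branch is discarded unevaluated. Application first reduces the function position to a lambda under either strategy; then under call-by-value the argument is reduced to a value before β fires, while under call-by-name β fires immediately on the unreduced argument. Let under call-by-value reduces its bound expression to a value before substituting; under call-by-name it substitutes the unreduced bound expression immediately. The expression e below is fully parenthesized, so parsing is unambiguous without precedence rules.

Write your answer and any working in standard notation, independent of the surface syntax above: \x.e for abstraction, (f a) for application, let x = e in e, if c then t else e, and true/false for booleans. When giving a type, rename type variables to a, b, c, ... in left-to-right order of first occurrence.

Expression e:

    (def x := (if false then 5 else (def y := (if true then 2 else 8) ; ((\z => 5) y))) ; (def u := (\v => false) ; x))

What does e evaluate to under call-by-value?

Trace:
step 0: (let x = (if false then 5 else (let y = (if true then 2 else 8) in ((\z.5) y))) in (let u = (\v.false) in x))
step 1: [if@0] (let x = (let y = (if true then 2 else 8) in ((\z.5) y)) in (let u = (\v.false) in x))
step 2: [if@0.0] (let x = (let y = 2 in ((\z.5) y)) in (let u = (\v.false) in x))
step 3: [let@0] (let x = ((\z.5) 2) in (let u = (\v.false) in x))
step 4: [beta@0] (let x = 5 in (let u = (\v.false) in x))
step 5: [let@root] (let u = (\v.false) in 5)
step 6: [let@root] 5

Answer: 5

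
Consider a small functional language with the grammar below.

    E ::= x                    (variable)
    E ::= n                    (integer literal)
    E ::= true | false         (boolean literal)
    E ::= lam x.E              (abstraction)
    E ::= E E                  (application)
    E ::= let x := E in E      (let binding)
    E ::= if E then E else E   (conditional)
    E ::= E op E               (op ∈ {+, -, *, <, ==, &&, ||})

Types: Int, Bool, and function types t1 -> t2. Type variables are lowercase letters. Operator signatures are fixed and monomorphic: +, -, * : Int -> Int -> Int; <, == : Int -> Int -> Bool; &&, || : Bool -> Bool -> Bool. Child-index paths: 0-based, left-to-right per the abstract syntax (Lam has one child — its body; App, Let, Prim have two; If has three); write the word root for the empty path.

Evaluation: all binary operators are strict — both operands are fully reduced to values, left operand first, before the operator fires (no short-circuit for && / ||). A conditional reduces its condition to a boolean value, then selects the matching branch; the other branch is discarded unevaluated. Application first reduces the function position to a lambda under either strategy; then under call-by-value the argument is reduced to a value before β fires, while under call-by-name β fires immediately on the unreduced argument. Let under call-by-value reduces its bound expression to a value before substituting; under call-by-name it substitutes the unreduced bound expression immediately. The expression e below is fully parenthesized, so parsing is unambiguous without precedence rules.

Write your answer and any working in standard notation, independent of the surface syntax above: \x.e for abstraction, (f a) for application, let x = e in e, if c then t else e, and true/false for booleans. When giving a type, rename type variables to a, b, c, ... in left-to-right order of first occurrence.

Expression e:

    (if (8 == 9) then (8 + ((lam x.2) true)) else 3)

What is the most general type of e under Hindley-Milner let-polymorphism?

Working:
  unify Int ~ Int
  unify Int ~ Int
  unify Bool ~ Bool
  unify Int ~ Int
\x._ : a -> Int
  unify a -> Int ~ Bool -> b
  unify a ~ Bool
  unify Int ~ b
_ _ : Int
  unify Int ~ Int
  unify Int ~ Int

Answer: Int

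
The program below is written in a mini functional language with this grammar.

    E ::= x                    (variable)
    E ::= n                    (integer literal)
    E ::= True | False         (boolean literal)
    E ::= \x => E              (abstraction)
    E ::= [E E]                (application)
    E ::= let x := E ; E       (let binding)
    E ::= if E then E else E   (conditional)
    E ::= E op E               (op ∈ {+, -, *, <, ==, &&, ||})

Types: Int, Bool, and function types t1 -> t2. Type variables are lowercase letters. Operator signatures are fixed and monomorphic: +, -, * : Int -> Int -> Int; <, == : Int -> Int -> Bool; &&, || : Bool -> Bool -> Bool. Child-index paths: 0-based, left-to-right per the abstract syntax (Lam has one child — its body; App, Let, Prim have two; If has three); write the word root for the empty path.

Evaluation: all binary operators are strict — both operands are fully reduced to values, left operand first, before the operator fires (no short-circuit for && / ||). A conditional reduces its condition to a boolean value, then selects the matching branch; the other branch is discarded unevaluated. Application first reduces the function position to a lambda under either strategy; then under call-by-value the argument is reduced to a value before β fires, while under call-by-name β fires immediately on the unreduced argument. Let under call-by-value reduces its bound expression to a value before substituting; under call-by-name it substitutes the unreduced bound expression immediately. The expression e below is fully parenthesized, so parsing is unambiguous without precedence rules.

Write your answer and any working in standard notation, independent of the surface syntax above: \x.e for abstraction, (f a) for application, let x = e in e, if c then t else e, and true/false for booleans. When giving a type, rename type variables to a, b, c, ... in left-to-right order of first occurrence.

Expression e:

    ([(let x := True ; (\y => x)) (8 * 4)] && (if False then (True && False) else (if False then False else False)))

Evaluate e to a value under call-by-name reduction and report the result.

Answer: false

Trace:
step 0: (((let x = true in (\y.x)) (8 * 4)) && (if false then (true && false) else (if false then false else false)))
step 1: [let@0.0] (((\y.true) (8 * 4)) && (if false then (true && false) else (if false then false else false)))
step 2: [beta@0] (true && (if false then (true && false) else (if false then false else false)))
step 3: [if@1] (true && (if false then false else false))
step 4: [if@1] (true && false)
step 5: [delta@root] false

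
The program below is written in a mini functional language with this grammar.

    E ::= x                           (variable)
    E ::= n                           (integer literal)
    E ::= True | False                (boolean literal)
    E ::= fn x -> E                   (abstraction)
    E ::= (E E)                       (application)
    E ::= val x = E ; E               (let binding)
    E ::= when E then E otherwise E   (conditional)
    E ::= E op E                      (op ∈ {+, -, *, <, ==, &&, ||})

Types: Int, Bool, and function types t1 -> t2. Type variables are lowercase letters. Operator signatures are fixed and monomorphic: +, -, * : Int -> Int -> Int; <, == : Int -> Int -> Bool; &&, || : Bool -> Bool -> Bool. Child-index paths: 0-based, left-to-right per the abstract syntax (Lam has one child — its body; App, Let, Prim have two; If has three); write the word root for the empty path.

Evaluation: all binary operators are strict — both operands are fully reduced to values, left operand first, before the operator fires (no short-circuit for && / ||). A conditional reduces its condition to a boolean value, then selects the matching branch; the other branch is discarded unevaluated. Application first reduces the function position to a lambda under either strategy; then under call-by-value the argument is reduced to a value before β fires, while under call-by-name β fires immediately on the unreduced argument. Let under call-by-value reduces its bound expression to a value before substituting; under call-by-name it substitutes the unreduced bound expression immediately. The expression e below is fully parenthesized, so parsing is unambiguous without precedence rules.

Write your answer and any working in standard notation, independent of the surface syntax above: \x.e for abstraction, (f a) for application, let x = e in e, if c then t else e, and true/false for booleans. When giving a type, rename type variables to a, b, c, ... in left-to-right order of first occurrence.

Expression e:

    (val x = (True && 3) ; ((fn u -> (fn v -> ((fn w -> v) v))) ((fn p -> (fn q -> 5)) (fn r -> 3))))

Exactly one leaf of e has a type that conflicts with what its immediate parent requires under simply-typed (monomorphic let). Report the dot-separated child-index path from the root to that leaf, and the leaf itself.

Derivation:
  unify Bool ~ Bool
  unify Int ~ Bool
  FAIL: mismatch Int ~ Bool

Answer: 0.1 : 3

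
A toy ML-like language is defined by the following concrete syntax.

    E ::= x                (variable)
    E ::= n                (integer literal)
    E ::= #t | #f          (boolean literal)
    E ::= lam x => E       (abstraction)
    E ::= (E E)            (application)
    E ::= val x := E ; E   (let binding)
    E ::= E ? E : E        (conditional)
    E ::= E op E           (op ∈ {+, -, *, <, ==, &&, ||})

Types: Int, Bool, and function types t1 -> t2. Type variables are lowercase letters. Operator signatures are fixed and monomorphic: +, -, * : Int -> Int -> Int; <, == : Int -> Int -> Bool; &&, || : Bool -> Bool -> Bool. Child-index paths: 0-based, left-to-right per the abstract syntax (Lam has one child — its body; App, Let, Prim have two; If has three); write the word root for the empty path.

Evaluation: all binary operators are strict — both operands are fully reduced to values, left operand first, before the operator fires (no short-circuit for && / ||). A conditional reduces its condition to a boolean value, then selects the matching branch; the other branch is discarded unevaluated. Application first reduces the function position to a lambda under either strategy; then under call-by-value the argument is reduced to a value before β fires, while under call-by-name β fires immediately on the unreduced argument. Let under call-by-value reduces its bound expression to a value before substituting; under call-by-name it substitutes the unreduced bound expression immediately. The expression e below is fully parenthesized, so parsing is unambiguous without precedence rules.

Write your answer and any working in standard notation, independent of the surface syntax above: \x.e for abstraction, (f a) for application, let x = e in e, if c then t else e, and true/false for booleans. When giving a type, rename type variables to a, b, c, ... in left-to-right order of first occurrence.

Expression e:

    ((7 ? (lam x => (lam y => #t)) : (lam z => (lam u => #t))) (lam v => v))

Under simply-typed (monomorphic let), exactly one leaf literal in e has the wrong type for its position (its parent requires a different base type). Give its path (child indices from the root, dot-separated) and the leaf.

Derivation:
  unify Int ~ Bool
  FAIL: mismatch Int ~ Bool

Answer: 0.0 : 7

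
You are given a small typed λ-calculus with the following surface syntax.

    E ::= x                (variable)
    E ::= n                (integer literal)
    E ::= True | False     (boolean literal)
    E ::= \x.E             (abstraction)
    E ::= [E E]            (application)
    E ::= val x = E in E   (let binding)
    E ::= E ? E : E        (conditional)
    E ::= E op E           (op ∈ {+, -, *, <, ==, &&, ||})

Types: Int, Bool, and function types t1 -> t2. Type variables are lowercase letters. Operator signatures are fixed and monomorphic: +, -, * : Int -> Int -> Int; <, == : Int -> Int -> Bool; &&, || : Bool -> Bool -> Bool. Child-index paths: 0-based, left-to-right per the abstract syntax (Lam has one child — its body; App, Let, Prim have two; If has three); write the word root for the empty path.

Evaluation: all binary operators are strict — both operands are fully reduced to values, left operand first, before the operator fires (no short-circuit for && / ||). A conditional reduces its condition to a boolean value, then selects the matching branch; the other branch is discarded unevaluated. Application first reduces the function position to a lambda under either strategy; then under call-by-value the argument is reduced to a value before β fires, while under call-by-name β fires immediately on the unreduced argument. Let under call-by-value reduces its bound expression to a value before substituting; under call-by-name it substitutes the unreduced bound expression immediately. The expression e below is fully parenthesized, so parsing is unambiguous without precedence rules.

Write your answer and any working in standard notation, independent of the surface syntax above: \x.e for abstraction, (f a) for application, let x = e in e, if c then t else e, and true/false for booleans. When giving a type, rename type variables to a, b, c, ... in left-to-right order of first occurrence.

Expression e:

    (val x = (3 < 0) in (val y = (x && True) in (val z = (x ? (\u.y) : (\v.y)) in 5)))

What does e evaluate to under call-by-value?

Answer: 5

Trace:
step 0: (let x = (3 < 0) in (let y = (x && true) in (let z = (if x then (\u.y) else (\v.y)) in 5)))
step 1: [delta@0] (let x = false in (let y = (x && true) in (let z = (if x then (\u.y) else (\v.y)) in 5)))
step 2: [let@root] (let y = (false && true) in (let z = (if false then (\u.y) else (\v.y)) in 5))
step 3: [delta@0] (let y = false in (let z = (if false then (\u.y) else (\v.y)) in 5))
step 4: [let@root] (let z = (if false then (\u.false) else (\v.false)) in 5)
step 5: [if@0] (let z = (\v.false) in 5)
step 6: [let@root] 5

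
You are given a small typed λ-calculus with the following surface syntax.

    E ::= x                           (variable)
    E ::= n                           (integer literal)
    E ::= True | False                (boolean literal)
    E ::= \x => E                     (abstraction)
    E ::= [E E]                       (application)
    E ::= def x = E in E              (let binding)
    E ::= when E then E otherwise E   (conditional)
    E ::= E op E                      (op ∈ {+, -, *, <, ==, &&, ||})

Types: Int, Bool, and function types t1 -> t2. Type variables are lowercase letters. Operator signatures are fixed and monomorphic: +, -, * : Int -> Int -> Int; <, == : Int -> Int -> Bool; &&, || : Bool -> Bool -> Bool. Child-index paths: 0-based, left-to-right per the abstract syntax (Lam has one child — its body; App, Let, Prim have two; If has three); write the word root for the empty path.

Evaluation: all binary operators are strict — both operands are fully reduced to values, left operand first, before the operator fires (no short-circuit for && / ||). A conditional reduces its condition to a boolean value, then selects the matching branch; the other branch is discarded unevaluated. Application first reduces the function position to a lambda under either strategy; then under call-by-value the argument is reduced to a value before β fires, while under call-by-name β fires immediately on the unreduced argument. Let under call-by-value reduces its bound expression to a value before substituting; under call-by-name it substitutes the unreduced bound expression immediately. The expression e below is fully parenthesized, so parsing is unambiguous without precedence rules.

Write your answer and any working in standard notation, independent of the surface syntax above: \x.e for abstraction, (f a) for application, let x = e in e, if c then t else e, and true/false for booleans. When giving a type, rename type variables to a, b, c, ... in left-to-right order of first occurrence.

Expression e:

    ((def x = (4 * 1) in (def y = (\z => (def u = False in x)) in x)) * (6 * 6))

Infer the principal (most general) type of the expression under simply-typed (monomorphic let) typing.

Derivation:
  unify Int ~ Int
  unify Int ~ Int
let x : Int
let u : Bool
x : Int
\z._ : a -> Int
let y : a -> Int
x : Int
  unify Int ~ Int
  unify Int ~ Int
  unify Int ~ Int
  unify Int ~ Int

Answer: Int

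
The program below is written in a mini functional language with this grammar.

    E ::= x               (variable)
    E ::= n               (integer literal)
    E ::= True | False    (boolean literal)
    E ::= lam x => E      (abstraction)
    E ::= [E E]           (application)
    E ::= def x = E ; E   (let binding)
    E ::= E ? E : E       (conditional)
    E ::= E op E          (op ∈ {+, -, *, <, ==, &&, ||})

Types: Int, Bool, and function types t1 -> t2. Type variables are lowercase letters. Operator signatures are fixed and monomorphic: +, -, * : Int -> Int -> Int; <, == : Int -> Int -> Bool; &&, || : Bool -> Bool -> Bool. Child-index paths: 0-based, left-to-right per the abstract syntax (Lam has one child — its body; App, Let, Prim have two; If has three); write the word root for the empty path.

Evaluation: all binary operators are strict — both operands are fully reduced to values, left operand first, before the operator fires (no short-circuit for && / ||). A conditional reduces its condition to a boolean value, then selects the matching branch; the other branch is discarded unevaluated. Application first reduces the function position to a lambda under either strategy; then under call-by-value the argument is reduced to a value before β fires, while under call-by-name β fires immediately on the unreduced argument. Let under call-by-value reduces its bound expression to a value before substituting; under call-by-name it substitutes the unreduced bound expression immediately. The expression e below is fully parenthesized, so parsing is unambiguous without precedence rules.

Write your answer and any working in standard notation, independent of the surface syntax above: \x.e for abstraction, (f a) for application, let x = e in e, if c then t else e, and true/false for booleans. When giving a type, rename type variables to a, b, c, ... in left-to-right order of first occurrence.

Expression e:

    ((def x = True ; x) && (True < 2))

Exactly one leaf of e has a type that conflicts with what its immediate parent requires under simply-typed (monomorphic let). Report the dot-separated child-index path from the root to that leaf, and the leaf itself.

Derivation:
let x : Bool
x : Bool
  unify Bool ~ Bool
  unify Bool ~ Int
  FAIL: mismatch Bool ~ Int

Answer: 1.0 : true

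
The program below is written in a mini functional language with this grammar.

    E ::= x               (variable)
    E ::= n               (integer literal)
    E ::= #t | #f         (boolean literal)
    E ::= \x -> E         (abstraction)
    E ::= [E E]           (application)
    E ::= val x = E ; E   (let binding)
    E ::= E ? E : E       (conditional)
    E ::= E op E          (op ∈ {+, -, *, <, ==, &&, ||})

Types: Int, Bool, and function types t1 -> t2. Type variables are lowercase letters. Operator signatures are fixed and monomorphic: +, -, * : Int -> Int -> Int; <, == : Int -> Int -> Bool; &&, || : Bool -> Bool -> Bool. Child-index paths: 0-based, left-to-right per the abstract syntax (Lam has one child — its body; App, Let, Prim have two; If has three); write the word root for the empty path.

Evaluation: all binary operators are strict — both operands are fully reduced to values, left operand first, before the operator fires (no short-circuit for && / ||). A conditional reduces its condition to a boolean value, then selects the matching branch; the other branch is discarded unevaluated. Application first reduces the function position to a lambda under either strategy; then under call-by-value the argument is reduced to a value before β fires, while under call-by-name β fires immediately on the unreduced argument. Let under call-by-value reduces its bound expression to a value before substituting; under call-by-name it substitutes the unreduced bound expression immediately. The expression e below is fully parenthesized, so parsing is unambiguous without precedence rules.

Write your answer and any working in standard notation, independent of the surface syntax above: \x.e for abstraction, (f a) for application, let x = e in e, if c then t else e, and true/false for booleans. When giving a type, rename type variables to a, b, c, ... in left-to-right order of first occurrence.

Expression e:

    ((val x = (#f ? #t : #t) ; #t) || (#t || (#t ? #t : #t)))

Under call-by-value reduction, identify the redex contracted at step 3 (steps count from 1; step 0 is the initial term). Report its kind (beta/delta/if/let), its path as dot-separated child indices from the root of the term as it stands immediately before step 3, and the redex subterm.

Working:
step 0: ((let x = (if false then true else true) in true) || (true || (if true then true else true)))
step 1: [if@0.0] ((let x = true in true) || (true || (if true then true else true)))
step 2: [let@0] (true || (true || (if true then true else true)))
step 3: [if@1.1] (true || (true || true))

Answer: if at 1.1 : (if true then true else true)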